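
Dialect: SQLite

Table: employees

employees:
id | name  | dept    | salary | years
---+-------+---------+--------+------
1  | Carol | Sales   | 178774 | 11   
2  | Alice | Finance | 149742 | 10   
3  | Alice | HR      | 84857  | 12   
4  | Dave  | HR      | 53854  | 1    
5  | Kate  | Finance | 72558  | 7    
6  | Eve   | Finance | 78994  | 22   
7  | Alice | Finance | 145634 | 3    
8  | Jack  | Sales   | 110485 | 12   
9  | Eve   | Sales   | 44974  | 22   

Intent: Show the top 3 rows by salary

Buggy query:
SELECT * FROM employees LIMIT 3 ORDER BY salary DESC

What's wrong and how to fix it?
Bug: ORDER BY cannot follow LIMIT; LIMIT is the final clause

Fix: Swap the clauses: ORDER BY first, then LIMIT

Corrected query:
SELECT * FROM employees ORDER BY salary DESC LIMIT 3

Result:
id | name  | dept    | salary | years
---+-------+---------+--------+------
1  | Carol | Sales   | 178774 | 11   
2  | Alice | Finance | 149742 | 10   
7  | Alice | Finance | 145634 | 3    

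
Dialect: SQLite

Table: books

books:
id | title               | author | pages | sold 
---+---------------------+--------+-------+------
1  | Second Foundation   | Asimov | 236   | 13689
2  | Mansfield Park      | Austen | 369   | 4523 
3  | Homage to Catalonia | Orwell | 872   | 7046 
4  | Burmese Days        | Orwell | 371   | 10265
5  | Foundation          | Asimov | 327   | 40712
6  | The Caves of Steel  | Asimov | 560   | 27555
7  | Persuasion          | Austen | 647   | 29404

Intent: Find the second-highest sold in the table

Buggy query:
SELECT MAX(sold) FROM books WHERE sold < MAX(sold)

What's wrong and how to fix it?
Bug: MAX(sold) on the right of the comparison is an aggregate-in-WHERE error

Fix: Put the inner MAX in a scalar subquery

Corrected query:
SELECT MAX(sold) FROM books WHERE sold < (SELECT MAX(sold) FROM books)

Result:
MAX(sold)
---------
29404    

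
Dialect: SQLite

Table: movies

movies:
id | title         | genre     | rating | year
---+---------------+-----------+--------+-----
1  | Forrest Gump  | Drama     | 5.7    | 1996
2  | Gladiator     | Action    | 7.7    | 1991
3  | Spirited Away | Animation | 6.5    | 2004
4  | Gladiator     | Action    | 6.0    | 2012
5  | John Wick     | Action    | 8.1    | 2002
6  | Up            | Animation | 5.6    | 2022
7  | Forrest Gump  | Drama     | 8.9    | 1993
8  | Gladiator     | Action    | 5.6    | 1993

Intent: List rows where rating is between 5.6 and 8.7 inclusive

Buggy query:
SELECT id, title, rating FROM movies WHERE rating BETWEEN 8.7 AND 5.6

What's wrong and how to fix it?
Bug: BETWEEN expects the lower bound first; with 8.7 AND 5.6 the range is empty

Fix: Swap the bounds so the smaller value comes first

Corrected query:
SELECT id, title, rating FROM movies WHERE rating BETWEEN 5.6 AND 8.7

Result:
id | title         | rating
---+---------------+-------
1  | Forrest Gump  | 5.7   
2  | Gladiator     | 7.7   
3  | Spirited Away | 6.5   
4  | Gladiator     | 6     
5  | John Wick     | 8.1   
6  | Up            | 5.6   
8  | Gladiator     | 5.6   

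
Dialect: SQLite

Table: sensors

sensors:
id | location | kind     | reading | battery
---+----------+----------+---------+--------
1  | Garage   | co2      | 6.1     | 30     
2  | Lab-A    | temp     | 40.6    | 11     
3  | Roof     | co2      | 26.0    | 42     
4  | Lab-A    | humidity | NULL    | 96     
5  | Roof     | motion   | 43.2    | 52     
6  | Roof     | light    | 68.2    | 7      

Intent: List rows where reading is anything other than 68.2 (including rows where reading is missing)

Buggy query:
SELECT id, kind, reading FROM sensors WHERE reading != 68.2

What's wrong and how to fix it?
Bug: Inequality against NULL is unknown, not true; rows with NULL are dropped

Fix: Add an explicit OR reading IS NULL to include the missing-value rows

Corrected query:
SELECT id, kind, reading FROM sensors WHERE reading != 68.2 OR reading IS NULL

Result:
id | kind     | reading
---+----------+--------
1  | co2      | 6.1    
2  | temp     | 40.6   
3  | co2      | 26     
4  | humidity | NULL   
5  | motion   | 43.2   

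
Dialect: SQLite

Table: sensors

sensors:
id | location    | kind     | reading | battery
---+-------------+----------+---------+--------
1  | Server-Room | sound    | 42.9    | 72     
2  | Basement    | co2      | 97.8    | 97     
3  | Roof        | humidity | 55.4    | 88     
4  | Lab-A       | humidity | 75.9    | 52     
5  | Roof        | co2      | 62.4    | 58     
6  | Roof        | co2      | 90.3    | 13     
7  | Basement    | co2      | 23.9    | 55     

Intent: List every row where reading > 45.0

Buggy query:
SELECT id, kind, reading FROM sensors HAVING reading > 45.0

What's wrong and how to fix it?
Bug: HAVING filters the output of aggregation, but this query has no GROUP BY and no aggregate functions, so SQLite rejects it (HAVING clause on a non-aggregate query); the condition here is per row

Fix: Replace HAVING with WHERE since the condition applies to individual rows

Corrected query:
SELECT id, kind, reading FROM sensors WHERE reading > 45.0

Result:
id | kind     | reading
---+----------+--------
2  | co2      | 97.8   
3  | humidity | 55.4   
4  | humidity | 75.9   
5  | co2      | 62.4   
6  | co2      | 90.3   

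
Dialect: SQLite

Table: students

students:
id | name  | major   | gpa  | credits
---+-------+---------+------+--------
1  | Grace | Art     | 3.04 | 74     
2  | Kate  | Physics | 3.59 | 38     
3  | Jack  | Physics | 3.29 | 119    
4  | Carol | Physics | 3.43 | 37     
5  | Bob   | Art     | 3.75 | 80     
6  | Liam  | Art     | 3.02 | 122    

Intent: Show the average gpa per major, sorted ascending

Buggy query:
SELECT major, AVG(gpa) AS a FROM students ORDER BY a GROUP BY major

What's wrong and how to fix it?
Bug: ORDER BY appears before GROUP BY; SQL clause order requires GROUP BY first

Fix: Move ORDER BY to the end, after GROUP BY

Corrected query:
SELECT major, AVG(gpa) AS a FROM students GROUP BY major ORDER BY a

Result:
major   | a       
--------+---------
Art     | 3.27    
Physics | 3.436667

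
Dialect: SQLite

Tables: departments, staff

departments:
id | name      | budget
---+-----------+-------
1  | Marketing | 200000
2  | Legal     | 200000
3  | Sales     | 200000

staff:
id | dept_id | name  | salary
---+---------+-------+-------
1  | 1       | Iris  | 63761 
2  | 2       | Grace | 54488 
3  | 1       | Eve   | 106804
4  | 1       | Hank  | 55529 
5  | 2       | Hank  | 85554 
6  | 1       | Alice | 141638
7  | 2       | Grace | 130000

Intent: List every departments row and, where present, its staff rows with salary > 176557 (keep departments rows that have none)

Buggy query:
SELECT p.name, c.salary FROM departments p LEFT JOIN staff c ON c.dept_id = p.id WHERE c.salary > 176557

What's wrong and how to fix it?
Bug: A WHERE condition on the right-hand table after LEFT JOIN drops unmatched parents

Fix: Put 'c.salary > 176557' in the JOIN's ON clause instead of WHERE

Corrected query:
SELECT p.name, c.salary FROM departments p LEFT JOIN staff c ON c.dept_id = p.id AND c.salary > 176557

Result:
name      | salary
----------+-------
Marketing | NULL  
Legal     | NULL  
Sales     | NULL  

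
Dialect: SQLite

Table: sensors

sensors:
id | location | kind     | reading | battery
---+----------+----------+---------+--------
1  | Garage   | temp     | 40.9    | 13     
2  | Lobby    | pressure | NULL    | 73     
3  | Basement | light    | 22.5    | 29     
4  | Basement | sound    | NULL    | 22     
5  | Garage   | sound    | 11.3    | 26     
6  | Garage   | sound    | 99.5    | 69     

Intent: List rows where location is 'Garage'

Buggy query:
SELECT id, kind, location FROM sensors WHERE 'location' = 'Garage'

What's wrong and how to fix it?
Bug: 'location' in single quotes is a string literal, not the column; the comparison is literal-vs-literal and never true

Fix: Reference the column as location without single quotes

Corrected query:
SELECT id, kind, location FROM sensors WHERE location = 'Garage'

Result:
id | kind  | location
---+-------+---------
1  | temp  | Garage  
5  | sound | Garage  
6  | sound | Garage  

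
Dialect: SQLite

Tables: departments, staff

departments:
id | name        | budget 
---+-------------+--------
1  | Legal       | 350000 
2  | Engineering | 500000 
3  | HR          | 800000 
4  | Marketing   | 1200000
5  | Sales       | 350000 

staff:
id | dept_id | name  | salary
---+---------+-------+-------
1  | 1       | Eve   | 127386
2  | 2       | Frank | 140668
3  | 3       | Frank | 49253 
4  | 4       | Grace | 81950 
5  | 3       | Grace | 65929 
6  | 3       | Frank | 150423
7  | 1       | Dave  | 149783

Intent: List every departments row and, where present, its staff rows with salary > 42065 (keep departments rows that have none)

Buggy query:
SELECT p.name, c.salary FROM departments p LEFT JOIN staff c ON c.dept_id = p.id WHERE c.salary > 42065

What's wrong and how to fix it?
Bug: A WHERE condition on the right-hand table after LEFT JOIN drops unmatched parents

Fix: Move the right-table condition into the ON clause so unmatched parents are kept

Corrected query:
SELECT p.name, c.salary FROM departments p LEFT JOIN staff c ON c.dept_id = p.id AND c.salary > 42065

Result:
name        | salary
------------+-------
Legal       | 127386
Legal       | 149783
Engineering | 140668
HR          | 49253 
HR          | 65929 
HR          | 150423
Marketing   | 81950 
Sales       | NULL  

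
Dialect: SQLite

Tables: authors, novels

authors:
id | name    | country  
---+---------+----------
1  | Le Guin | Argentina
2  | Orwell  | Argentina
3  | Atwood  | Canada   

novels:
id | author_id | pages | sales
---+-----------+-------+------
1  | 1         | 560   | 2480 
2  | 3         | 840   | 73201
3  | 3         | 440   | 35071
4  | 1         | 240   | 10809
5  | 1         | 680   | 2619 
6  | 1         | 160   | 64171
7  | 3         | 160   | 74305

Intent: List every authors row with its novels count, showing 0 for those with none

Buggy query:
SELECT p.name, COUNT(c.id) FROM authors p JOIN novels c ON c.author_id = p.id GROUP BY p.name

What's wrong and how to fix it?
Bug: An inner join excludes parents with zero children

Fix: Switch to LEFT JOIN to retain unmatched parent rows

Corrected query:
SELECT p.name, COUNT(c.id) FROM authors p LEFT JOIN novels c ON c.author_id = p.id GROUP BY p.name

Result:
name    | COUNT(c.id)
--------+------------
Atwood  | 3          
Le Guin | 4          
Orwell  | 0          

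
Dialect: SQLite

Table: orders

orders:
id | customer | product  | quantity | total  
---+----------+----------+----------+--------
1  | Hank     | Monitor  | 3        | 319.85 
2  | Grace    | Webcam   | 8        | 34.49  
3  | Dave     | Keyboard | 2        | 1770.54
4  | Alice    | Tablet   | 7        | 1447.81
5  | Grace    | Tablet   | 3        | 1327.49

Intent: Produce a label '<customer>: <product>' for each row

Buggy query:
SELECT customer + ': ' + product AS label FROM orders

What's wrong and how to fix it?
Bug: '+' is numeric addition; on text columns SQLite converts them to 0 instead of concatenating

Fix: Replace + with || to concatenate text

Corrected query:
SELECT customer || ': ' || product AS label FROM orders

Result:
label         
--------------
Hank: Monitor 
Grace: Webcam 
Dave: Keyboard
Alice: Tablet 
Grace: Tablet 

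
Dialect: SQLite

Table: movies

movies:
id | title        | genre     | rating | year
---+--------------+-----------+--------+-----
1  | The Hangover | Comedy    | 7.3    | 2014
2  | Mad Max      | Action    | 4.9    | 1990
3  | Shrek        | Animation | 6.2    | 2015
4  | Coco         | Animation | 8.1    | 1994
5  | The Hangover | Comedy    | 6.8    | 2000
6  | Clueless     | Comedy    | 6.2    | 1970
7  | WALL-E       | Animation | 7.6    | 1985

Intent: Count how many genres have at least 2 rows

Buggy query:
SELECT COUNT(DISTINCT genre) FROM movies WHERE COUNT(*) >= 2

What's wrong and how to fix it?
Bug: WHERE filters individual rows, not groups, so a group-level COUNT is invalid there

Fix: Use a subquery that GROUPs and filters with HAVING, then count its rows

Corrected query:
SELECT COUNT(*) FROM (SELECT genre FROM movies GROUP BY genre HAVING COUNT(*) >= 2)

Result:
COUNT(*)
--------
2       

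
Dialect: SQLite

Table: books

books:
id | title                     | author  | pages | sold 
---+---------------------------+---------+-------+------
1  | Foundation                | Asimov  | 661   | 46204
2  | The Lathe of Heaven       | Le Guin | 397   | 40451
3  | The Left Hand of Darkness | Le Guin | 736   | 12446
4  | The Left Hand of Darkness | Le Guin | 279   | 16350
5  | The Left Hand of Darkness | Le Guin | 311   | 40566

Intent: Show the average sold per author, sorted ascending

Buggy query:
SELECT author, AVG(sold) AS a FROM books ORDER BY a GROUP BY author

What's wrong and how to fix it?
Bug: ORDER BY appears before GROUP BY; SQL clause order requires GROUP BY first

Fix: Move ORDER BY to the end, after GROUP BY

Corrected query:
SELECT author, AVG(sold) AS a FROM books GROUP BY author ORDER BY a

Result:
author  | a       
--------+---------
Le Guin | 27453.25
Asimov  | 46204   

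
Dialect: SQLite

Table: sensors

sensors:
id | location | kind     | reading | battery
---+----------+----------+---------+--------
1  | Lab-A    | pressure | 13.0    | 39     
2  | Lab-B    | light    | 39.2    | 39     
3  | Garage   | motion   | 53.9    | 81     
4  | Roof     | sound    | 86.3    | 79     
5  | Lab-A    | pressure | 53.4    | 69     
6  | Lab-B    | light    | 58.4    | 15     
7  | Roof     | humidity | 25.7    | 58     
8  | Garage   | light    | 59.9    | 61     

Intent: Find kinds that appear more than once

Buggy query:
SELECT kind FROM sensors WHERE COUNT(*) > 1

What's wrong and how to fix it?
Bug: COUNT(*) is an aggregate and cannot be used in WHERE

Fix: GROUP BY kind, then filter groups with HAVING COUNT(*) > 1

Corrected query:
SELECT kind FROM sensors GROUP BY kind HAVING COUNT(*) > 1

Result:
kind    
--------
light   
pressure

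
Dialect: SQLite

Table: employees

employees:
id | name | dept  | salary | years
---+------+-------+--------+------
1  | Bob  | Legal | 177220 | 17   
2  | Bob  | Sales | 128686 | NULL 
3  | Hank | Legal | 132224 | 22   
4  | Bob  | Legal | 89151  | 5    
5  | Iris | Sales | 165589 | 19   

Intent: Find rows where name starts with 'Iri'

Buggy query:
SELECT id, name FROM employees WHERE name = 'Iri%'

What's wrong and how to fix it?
Bug: '=' compares the literal string including the % character; pattern matching needs LIKE

Fix: Replace '=' with LIKE so 'Iri%' is treated as a pattern

Corrected query:
SELECT id, name FROM employees WHERE name LIKE 'Iri%'

Result:
id | name
---+-----
5  | Iris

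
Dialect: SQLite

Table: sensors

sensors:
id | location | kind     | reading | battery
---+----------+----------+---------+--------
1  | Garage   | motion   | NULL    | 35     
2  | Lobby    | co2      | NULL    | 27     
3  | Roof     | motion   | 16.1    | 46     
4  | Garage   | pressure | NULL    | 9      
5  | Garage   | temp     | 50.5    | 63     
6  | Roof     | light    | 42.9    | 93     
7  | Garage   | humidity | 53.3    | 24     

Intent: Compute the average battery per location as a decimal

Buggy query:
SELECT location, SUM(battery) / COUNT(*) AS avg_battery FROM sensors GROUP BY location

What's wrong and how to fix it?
Bug: Both operands are integers, so '/' performs integer division and truncates

Fix: Multiply by 1.0 (or CAST to REAL) to force floating-point division

Corrected query:
SELECT location, SUM(battery) * 1.0 / COUNT(*) AS avg_battery FROM sensors GROUP BY location

Result:
location | avg_battery
---------+------------
Garage   | 32.75      
Lobby    | 27         
Roof     | 69.5       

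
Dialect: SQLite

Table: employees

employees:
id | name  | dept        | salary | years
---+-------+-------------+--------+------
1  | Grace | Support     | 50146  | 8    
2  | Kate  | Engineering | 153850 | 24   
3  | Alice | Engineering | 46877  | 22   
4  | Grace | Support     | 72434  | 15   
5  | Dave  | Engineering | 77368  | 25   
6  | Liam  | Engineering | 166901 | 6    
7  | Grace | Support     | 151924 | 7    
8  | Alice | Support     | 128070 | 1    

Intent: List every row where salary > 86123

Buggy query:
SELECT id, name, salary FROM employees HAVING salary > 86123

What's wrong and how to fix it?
Bug: This is a non-aggregate query (no GROUP BY, no aggregates), so in SQLite the HAVING clause is invalid here; a row-level condition belongs in WHERE

Fix: Replace HAVING with WHERE since the condition applies to individual rows

Corrected query:
SELECT id, name, salary FROM employees WHERE salary > 86123

Result:
id | name  | salary
---+-------+-------
2  | Kate  | 153850
6  | Liam  | 166901
7  | Grace | 151924
8  | Alice | 128070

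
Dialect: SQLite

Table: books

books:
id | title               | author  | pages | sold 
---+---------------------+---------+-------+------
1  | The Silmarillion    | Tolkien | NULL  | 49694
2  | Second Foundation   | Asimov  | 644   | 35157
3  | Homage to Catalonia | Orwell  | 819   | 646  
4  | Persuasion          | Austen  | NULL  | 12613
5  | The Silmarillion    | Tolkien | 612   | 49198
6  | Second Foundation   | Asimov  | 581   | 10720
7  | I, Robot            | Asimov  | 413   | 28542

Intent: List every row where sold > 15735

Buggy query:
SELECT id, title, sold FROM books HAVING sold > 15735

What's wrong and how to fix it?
Bug: HAVING filters the output of aggregation, but this query has no GROUP BY and no aggregate functions, so SQLite rejects it (HAVING clause on a non-aggregate query); the condition here is per row

Fix: Replace HAVING with WHERE since the condition applies to individual rows

Corrected query:
SELECT id, title, sold FROM books WHERE sold > 15735

Result:
id | title             | sold 
---+-------------------+------
1  | The Silmarillion  | 49694
2  | Second Foundation | 35157
5  | The Silmarillion  | 49198
7  | I, Robot          | 28542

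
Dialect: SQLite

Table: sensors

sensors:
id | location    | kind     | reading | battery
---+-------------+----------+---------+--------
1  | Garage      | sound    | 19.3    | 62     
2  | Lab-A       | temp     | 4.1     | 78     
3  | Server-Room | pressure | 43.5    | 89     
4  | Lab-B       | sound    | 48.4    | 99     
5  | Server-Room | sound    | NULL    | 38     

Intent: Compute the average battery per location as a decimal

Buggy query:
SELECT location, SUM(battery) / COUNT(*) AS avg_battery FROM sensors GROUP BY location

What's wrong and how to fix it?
Bug: SUM(battery) and COUNT(*) are both integers; the division truncates the fractional part

Fix: Multiply by 1.0 (or CAST to REAL) to force floating-point division

Corrected query:
SELECT location, SUM(battery) * 1.0 / COUNT(*) AS avg_battery FROM sensors GROUP BY location

Result:
location    | avg_battery
------------+------------
Garage      | 62         
Lab-A       | 78         
Lab-B       | 99         
Server-Room | 63.5       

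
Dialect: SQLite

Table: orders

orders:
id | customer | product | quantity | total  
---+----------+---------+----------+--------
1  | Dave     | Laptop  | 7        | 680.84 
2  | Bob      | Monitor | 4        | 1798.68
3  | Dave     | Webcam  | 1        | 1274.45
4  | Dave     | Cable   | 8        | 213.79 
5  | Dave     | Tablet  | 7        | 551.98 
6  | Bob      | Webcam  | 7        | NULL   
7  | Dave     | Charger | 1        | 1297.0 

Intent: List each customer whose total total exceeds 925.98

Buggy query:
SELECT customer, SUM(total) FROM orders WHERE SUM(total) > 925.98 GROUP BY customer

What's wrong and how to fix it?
Bug: WHERE runs before GROUP BY, so aggregates aren't available there

Fix: Use HAVING (which filters groups after aggregation) instead of WHERE

Corrected query:
SELECT customer, SUM(total) FROM orders GROUP BY customer HAVING SUM(total) > 925.98

Result:
customer | SUM(total)
---------+-----------
Bob      | 1798.68   
Dave     | 4018.06   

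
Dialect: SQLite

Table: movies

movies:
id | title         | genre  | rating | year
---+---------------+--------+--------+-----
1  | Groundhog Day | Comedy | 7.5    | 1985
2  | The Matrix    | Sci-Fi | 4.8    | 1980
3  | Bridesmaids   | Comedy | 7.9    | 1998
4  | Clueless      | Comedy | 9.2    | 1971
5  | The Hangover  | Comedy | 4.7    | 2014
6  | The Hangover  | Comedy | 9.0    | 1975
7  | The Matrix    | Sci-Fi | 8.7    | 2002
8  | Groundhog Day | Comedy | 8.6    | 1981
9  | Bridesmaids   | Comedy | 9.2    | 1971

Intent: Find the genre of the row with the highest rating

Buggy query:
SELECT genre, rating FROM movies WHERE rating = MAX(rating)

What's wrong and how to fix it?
Bug: WHERE is evaluated per row; an aggregate over the whole table isn't defined there

Fix: Use a subquery: WHERE rating = (SELECT MAX(rating) FROM movies)

Corrected query:
SELECT genre, rating FROM movies WHERE rating = (SELECT MAX(rating) FROM movies)

Result:
genre  | rating
-------+-------
Comedy | 9.2   
Comedy | 9.2   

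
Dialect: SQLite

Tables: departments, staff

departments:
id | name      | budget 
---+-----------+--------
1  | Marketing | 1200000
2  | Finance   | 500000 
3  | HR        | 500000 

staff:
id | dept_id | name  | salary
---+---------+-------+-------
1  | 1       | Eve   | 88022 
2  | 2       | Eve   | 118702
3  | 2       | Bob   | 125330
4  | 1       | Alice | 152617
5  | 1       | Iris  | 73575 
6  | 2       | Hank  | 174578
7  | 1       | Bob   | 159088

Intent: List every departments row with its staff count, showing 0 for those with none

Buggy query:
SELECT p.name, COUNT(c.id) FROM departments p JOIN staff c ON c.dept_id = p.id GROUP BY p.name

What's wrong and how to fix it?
Bug: INNER JOIN drops departments rows that have no matching staff rows

Fix: Switch to LEFT JOIN to retain unmatched parent rows

Corrected query:
SELECT p.name, COUNT(c.id) FROM departments p LEFT JOIN staff c ON c.dept_id = p.id GROUP BY p.name

Result:
name      | COUNT(c.id)
----------+------------
Finance   | 3          
HR        | 0          
Marketing | 4          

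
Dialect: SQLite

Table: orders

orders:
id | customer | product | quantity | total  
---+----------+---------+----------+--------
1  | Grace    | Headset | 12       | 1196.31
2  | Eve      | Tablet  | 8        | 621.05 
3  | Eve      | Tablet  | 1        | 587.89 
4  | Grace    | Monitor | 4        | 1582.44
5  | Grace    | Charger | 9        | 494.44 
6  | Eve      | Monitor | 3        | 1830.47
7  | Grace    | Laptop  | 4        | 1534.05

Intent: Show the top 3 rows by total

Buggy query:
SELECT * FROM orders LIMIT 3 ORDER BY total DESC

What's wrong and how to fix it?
Bug: LIMIT must come after ORDER BY

Fix: Swap the clauses: ORDER BY first, then LIMIT

Corrected query:
SELECT * FROM orders ORDER BY total DESC LIMIT 3

Result:
id | customer | product | quantity | total  
---+----------+---------+----------+--------
6  | Eve      | Monitor | 3        | 1830.47
4  | Grace    | Monitor | 4        | 1582.44
7  | Grace    | Laptop  | 4        | 1534.05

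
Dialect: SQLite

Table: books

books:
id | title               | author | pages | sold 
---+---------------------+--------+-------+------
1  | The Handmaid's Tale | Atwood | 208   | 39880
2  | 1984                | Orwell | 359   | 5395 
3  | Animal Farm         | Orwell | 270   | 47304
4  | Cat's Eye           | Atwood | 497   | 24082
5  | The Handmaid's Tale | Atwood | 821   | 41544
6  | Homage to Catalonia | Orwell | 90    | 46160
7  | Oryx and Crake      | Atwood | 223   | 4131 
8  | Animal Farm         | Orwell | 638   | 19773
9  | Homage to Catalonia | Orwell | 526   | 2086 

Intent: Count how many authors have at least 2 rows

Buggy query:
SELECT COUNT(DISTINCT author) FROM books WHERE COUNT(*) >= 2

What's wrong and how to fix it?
Bug: COUNT(*) cannot appear in WHERE; the per-group count doesn't exist yet

Fix: Group first with HAVING COUNT(*) >= 2, then COUNT the resulting groups

Corrected query:
SELECT COUNT(*) FROM (SELECT author FROM books GROUP BY author HAVING COUNT(*) >= 2)

Result:
COUNT(*)
--------
2       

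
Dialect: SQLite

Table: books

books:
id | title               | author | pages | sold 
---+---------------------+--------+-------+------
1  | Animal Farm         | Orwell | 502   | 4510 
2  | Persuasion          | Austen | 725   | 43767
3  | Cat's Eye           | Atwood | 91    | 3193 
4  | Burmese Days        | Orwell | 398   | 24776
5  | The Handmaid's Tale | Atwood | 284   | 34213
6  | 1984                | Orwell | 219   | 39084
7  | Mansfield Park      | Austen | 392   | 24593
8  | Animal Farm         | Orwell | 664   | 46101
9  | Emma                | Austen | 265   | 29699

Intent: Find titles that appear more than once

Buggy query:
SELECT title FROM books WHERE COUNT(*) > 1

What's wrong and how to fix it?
Bug: COUNT(*) is an aggregate and cannot be used in WHERE

Fix: GROUP BY title, then filter groups with HAVING COUNT(*) > 1

Corrected query:
SELECT title FROM books GROUP BY title HAVING COUNT(*) > 1

Result:
title      
-----------
Animal Farm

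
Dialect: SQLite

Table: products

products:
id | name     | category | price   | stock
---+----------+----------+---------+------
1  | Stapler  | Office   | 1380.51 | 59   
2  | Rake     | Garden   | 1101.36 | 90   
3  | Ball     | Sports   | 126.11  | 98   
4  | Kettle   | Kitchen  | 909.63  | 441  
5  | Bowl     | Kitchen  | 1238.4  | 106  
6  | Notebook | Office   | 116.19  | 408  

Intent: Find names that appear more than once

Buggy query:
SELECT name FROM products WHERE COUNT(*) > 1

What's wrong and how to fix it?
Bug: WHERE can't reference COUNT(*); aggregates are computed after WHERE

Fix: GROUP BY name, then filter groups with HAVING COUNT(*) > 1

Corrected query:
SELECT name FROM products GROUP BY name HAVING COUNT(*) > 1

Result:
(no rows)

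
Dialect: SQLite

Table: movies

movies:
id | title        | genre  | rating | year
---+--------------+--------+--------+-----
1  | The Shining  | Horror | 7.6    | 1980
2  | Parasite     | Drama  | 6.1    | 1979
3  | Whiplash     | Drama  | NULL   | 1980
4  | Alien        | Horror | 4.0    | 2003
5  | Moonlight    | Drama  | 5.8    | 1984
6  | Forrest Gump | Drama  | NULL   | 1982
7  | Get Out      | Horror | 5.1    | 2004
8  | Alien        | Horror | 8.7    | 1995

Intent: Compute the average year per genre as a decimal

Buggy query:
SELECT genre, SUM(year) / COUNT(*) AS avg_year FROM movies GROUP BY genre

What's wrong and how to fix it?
Bug: SUM(year) and COUNT(*) are both integers; the division truncates the fractional part

Fix: Cast one side to REAL so the division keeps the fractional part

Corrected query:
SELECT genre, SUM(year) * 1.0 / COUNT(*) AS avg_year FROM movies GROUP BY genre

Result:
genre  | avg_year
-------+---------
Drama  | 1981.25 
Horror | 1995.5  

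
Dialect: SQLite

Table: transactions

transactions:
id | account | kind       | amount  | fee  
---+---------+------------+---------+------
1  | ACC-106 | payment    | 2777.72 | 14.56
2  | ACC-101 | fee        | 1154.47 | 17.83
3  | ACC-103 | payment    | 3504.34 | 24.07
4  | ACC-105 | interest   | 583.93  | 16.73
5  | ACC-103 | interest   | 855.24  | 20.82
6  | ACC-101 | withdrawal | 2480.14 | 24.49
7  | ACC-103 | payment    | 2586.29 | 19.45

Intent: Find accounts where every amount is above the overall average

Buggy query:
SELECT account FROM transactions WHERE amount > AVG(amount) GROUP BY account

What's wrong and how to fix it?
Bug: AVG() is an aggregate; it can't sit directly in WHERE

Fix: Use a subquery for AVG and a HAVING MIN(...) filter so the condition holds for every row in the group

Corrected query:
SELECT account FROM transactions GROUP BY account HAVING MIN(amount) > (SELECT AVG(amount) FROM transactions)

Result:
account
-------
ACC-106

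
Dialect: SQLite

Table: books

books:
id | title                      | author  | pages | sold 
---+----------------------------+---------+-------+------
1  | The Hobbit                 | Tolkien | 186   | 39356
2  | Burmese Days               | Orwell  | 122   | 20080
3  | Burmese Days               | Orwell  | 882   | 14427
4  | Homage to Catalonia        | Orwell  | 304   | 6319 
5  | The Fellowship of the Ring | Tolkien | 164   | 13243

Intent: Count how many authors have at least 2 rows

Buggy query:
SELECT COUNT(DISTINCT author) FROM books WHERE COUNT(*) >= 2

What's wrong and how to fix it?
Bug: COUNT(*) cannot appear in WHERE; the per-group count doesn't exist yet

Fix: Group first with HAVING COUNT(*) >= 2, then COUNT the resulting groups

Corrected query:
SELECT COUNT(*) FROM (SELECT author FROM books GROUP BY author HAVING COUNT(*) >= 2)

Result:
COUNT(*)
--------
2       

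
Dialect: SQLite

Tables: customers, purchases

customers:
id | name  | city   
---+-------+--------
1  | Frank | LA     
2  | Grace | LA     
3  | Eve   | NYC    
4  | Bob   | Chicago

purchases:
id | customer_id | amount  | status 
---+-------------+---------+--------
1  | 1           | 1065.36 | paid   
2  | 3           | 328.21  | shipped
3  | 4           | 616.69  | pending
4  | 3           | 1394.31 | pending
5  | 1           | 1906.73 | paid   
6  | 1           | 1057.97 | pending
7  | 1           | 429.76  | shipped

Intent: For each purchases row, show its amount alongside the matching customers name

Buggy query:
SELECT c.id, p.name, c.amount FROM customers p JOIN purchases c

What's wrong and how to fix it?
Bug: Missing join condition: each purchases row is matched to all customers rows instead of just its own

Fix: Add ON c.customer_id = p.id to the JOIN

Corrected query:
SELECT c.id, p.name, c.amount FROM customers p JOIN purchases c ON c.customer_id = p.id

Result:
id | name  | amount 
---+-------+--------
1  | Frank | 1065.36
2  | Eve   | 328.21 
3  | Bob   | 616.69 
4  | Eve   | 1394.31
5  | Frank | 1906.73
6  | Frank | 1057.97
7  | Frank | 429.76 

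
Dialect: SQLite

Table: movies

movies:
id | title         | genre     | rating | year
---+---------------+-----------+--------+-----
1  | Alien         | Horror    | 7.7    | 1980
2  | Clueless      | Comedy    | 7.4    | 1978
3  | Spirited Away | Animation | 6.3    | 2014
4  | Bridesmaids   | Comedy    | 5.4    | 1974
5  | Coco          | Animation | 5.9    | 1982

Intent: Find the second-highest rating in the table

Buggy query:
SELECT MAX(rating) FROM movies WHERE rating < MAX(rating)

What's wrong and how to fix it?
Bug: The inner MAX is an aggregate inside WHERE, which is not allowed

Fix: Compute the overall MAX in a subquery, then take MAX of rows below it

Corrected query:
SELECT MAX(rating) FROM movies WHERE rating < (SELECT MAX(rating) FROM movies)

Result:
MAX(rating)
-----------
7.4        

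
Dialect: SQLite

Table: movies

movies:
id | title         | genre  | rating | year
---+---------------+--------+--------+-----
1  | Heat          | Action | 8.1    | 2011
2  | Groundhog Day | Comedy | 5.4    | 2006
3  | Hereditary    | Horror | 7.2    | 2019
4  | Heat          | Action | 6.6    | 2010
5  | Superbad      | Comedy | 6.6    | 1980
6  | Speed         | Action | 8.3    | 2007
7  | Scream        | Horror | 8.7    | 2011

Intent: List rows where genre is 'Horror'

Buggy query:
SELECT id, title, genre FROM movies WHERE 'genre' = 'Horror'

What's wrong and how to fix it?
Bug: Single quotes denote string literals in SQL; the column name is being compared as a constant string

Fix: Remove the quotes around the column name (or use double quotes for an identifier)

Corrected query:
SELECT id, title, genre FROM movies WHERE genre = 'Horror'

Result:
id | title      | genre 
---+------------+-------
3  | Hereditary | Horror
7  | Scream     | Horror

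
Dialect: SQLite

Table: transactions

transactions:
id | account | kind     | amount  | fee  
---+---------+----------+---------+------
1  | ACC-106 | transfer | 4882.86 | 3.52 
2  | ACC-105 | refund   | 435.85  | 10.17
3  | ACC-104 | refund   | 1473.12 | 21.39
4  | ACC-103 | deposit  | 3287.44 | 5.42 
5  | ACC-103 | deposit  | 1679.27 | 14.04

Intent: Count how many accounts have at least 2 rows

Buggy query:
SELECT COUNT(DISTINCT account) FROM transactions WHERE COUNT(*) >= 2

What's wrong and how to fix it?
Bug: COUNT(*) cannot appear in WHERE; the per-group count doesn't exist yet

Fix: Group first with HAVING COUNT(*) >= 2, then COUNT the resulting groups

Corrected query:
SELECT COUNT(*) FROM (SELECT account FROM transactions GROUP BY account HAVING COUNT(*) >= 2)

Result:
COUNT(*)
--------
1       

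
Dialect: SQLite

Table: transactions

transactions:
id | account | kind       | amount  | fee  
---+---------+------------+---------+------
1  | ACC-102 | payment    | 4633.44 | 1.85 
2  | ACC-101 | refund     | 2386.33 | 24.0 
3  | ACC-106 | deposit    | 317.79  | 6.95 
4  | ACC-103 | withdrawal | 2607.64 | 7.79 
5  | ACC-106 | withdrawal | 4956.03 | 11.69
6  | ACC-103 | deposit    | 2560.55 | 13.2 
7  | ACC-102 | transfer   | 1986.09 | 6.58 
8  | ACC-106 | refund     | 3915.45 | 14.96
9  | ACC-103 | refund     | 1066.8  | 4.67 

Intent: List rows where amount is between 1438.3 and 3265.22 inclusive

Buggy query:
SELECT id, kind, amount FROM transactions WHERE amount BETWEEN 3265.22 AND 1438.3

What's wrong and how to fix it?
Bug: BETWEEN expects the lower bound first; with 3265.22 AND 1438.3 the range is empty

Fix: Write BETWEEN 1438.3 AND 3265.22

Corrected query:
SELECT id, kind, amount FROM transactions WHERE amount BETWEEN 1438.3 AND 3265.22

Result:
id | kind       | amount 
---+------------+--------
2  | refund     | 2386.33
4  | withdrawal | 2607.64
6  | deposit    | 2560.55
7  | transfer   | 1986.09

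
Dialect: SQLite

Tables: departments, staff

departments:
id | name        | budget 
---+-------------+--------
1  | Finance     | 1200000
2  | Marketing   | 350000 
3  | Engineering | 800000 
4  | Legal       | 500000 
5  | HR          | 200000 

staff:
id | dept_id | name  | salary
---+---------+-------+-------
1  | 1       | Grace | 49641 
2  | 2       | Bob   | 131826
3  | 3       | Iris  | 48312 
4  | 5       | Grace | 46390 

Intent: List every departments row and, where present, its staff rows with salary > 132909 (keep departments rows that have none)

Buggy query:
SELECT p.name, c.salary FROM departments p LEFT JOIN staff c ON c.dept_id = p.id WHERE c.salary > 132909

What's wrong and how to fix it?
Bug: Filtering c.salary in WHERE discards the NULL rows produced by LEFT JOIN, turning it into an inner join

Fix: Put 'c.salary > 132909' in the JOIN's ON clause instead of WHERE

Corrected query:
SELECT p.name, c.salary FROM departments p LEFT JOIN staff c ON c.dept_id = p.id AND c.salary > 132909

Result:
name        | salary
------------+-------
Finance     | NULL  
Marketing   | NULL  
Engineering | NULL  
Legal       | NULL  
HR          | NULL  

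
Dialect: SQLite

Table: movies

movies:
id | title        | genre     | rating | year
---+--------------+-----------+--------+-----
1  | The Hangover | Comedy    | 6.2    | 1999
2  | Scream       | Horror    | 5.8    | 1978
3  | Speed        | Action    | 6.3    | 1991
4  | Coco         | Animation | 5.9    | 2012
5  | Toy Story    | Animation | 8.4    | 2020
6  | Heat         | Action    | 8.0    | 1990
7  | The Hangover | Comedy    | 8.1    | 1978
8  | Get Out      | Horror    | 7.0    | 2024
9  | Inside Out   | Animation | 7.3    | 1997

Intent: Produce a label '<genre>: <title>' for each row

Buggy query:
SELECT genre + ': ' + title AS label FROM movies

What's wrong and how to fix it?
Bug: '+' is numeric addition; on text columns SQLite converts them to 0 instead of concatenating

Fix: Use the || operator for string concatenation

Corrected query:
SELECT genre || ': ' || title AS label FROM movies

Result:
label                
---------------------
Comedy: The Hangover 
Horror: Scream       
Action: Speed        
Animation: Coco      
Animation: Toy Story 
Action: Heat         
Comedy: The Hangover 
Horror: Get Out      
Animation: Inside Out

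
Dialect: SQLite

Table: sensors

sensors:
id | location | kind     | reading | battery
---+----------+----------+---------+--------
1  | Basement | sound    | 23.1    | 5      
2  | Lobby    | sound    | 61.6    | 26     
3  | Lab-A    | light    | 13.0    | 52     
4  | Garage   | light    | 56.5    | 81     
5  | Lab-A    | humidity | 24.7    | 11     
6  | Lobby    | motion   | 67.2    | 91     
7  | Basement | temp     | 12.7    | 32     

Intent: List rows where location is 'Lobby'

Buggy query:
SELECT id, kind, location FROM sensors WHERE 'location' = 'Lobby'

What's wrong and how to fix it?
Bug: 'location' in single quotes is a string literal, not the column; the comparison is literal-vs-literal and never true

Fix: Remove the quotes around the column name (or use double quotes for an identifier)

Corrected query:
SELECT id, kind, location FROM sensors WHERE location = 'Lobby'

Result:
id | kind   | location
---+--------+---------
2  | sound  | Lobby   
6  | motion | Lobby   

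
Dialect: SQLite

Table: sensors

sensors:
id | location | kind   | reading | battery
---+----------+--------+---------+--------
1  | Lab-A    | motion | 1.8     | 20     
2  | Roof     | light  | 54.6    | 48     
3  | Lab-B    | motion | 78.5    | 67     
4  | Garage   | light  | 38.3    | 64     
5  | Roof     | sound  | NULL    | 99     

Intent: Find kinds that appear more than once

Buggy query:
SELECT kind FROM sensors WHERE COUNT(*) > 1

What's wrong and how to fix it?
Bug: COUNT(*) is an aggregate and cannot be used in WHERE

Fix: GROUP BY kind, then filter groups with HAVING COUNT(*) > 1

Corrected query:
SELECT kind FROM sensors GROUP BY kind HAVING COUNT(*) > 1

Result:
kind  
------
light 
motion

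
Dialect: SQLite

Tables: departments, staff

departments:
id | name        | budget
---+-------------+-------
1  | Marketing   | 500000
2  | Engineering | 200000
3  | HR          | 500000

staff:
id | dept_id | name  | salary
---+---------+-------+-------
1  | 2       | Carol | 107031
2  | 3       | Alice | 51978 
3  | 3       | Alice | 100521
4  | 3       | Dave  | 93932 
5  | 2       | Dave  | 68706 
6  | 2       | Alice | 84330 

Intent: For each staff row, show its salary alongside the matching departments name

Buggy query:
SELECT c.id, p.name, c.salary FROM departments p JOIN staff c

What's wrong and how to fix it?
Bug: Missing join condition: each staff row is matched to all departments rows instead of just its own

Fix: Specify the join condition linking the foreign key to the parent id

Corrected query:
SELECT c.id, p.name, c.salary FROM departments p JOIN staff c ON c.dept_id = p.id

Result:
id | name        | salary
---+-------------+-------
1  | Engineering | 107031
2  | HR          | 51978 
3  | HR          | 100521
4  | HR          | 93932 
5  | Engineering | 68706 
6  | Engineering | 84330 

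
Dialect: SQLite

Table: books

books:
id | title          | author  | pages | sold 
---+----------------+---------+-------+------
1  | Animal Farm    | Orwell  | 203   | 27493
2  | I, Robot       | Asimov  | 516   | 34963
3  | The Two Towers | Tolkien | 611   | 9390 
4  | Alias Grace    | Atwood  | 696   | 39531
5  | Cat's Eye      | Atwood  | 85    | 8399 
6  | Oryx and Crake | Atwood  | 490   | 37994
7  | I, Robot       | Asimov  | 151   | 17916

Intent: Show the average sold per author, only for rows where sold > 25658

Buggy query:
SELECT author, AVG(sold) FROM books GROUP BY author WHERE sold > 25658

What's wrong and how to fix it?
Bug: WHERE cannot follow GROUP BY

Fix: Place WHERE between FROM and GROUP BY

Corrected query:
SELECT author, AVG(sold) FROM books WHERE sold > 25658 GROUP BY author

Result:
author | AVG(sold)
-------+----------
Asimov | 34963    
Atwood | 38762.5  
Orwell | 27493    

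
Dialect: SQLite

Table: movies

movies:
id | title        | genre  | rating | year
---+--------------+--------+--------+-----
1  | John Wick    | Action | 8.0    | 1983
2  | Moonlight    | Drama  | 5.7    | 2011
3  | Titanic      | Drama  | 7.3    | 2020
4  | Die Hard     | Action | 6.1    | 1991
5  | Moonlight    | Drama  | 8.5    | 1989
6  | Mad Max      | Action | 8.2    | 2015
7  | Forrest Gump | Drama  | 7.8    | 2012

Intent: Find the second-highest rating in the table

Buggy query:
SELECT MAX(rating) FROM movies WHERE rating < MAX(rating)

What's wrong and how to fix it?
Bug: MAX(rating) on the right of the comparison is an aggregate-in-WHERE error

Fix: Compute the overall MAX in a subquery, then take MAX of rows below it

Corrected query:
SELECT MAX(rating) FROM movies WHERE rating < (SELECT MAX(rating) FROM movies)

Result:
MAX(rating)
-----------
8.2        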